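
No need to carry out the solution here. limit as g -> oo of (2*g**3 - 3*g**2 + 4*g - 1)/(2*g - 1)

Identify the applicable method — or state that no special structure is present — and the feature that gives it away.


Diagnosis: dominant-term comparison — divide by the highest power of g present: lower-order terms vanish and the dominant ratio remains. As a single quotient, the ∞/∞ shape would yield to repeated differentiation as well — the growth comparison gets there in one look.


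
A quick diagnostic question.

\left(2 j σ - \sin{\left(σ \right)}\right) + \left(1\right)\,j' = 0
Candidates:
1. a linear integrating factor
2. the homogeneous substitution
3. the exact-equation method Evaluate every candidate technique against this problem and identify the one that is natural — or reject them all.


Method: a linear integrating factor — linear in the unknown with genuine forcing: multiply through by the exponential of the integrated coefficient and the left side closes into one derivative.
- a linear integrating factor — yes — fits the structure here.
- the homogeneous substitution — the slope changes under joint rescaling, failing the degree-zero test.
- the exact-equation method: the mixed partial derivatives differ, so the left side is not a total differential.


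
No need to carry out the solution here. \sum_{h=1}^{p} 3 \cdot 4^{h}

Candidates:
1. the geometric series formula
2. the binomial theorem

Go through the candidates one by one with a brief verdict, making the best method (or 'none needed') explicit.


Best approach: the geometric series formula — each summand is the previous one scaled by 4; that constant multiplier is itself the geometric structure.
- the geometric series formula — yes, a natural case for it.
- the binomial theorem: there is no sum-raised-to-a-power identity hiding in these terms.


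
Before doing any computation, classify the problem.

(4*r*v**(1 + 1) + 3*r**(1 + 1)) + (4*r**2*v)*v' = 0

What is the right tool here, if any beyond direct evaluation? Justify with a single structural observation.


Best approach: the exact-equation method — because the two cross partials coincide, the form is conservative as written — recover its potential in (r, v).


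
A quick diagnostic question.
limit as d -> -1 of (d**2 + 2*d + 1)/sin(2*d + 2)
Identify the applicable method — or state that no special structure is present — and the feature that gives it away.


Technique: l'Hôpital's rule (0/0) — plug in -1: top and bottom both hit zero, so differentiate each and retry. Known elementary limits would finish this too — the rule just bypasses the case analysis.


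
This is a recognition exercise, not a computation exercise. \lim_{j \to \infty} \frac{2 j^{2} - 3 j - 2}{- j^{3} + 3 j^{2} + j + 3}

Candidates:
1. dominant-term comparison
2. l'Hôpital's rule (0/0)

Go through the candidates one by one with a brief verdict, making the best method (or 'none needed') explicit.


Technique: dominant-term comparison — divide through by the highest power of j; every lower-order term dies and the dominant terms decide the limit.
- dominant-term comparison — applies; the problem has the shape this method handles.
- l'Hôpital's rule (0/0): as a single quotient the expression runs to ∞/∞ at the limit point — an at-infinity form of the rule would apply, though the leading-growth comparison is the direct reading.


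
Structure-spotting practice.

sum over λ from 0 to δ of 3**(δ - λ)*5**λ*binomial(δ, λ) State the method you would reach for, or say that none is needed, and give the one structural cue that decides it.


Verdict: the binomial theorem — binomial(δ, λ) weighting matched powers of 5 and 3 is the expanded form of (5 + 3)^δ — fold it back up.


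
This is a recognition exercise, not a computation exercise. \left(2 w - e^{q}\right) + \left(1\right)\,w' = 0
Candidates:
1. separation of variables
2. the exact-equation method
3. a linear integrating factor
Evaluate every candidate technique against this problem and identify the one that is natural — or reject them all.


Verdict: a linear integrating factor — w appears only to the first power with coefficient 2 — the classic integrating-factor setup.
- separation of variables — the two dependences are entangled, not a clean product of one-variable pieces.
- the exact-equation method — the mixed partial derivatives differ, so the left side is not a total differential.
- a linear integrating factor — applicable, and directly so.


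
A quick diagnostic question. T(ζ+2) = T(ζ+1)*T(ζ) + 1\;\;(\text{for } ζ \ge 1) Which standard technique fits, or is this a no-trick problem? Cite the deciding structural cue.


Diagnosis: no special technique — the map from one term to the next is curved, not linear, so linear closed-form machinery does not attach.


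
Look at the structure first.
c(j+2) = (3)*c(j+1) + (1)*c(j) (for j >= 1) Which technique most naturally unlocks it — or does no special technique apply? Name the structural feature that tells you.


Diagnosis: the characteristic-root method — every coefficient is a fixed number and the forcing is zero — substitute r^j and read off the root equation.


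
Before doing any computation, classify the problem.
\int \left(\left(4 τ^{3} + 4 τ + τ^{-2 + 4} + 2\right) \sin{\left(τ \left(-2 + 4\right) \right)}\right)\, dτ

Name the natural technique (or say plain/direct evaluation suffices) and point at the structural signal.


Diagnosis: integration by parts — the integrand splits as (4 τ^{3} + 4 τ + τ^{-2 + 4} + 2) times \sin{\left(τ \left(-2 + 4\right) \right)} — repeatedly differentiating the polynomial part kills it, which is the parts ladder.


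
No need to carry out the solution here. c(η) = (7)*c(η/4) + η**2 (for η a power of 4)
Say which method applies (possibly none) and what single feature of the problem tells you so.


Diagnosis: the master substitution — recursion at η/4 is multiplicative in the index; logarithmic reindexing via η = 4^m linearizes it.


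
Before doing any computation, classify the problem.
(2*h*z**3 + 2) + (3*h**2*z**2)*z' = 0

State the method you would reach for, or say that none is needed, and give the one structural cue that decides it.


Verdict: the exact-equation method — 2*h*z**3 + 2 and 3*h**2*z**2 pass the exactness check on the nose, so no integrating factor in h or z is needed at all.


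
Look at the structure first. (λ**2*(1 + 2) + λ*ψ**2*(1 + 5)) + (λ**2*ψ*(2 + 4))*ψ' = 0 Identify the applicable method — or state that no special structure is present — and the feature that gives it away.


Diagnosis: the exact-equation method — equality of cross partials is the green light — assemble the potential function term by term.


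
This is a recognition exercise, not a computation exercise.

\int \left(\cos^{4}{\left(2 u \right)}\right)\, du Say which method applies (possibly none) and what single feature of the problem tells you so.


Best approach: a trigonometric identity — \cos^{4}{\left(2 u \right)} is the textbook power-reduction case — identities first, antiderivatives second.


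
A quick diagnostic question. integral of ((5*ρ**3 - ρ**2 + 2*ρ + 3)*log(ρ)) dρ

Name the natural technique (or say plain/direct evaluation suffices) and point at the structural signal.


Method: integration by parts — the logarithm log(ρ) wants to be differentiated, not integrated; parts makes that legal.


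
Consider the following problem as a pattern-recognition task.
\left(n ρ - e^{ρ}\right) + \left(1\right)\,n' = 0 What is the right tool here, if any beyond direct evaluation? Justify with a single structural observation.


Verdict: a linear integrating factor — arrange it as n' + ρ·n = (the forcing term) and the integrating factor does the rest.


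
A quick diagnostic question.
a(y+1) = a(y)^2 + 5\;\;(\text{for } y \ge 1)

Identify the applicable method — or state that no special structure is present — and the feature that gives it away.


Verdict: no special technique — the update rule curves (it is not linear in the unknown sequence), so no superposition-based closed form attaches — iterate or study it directly.


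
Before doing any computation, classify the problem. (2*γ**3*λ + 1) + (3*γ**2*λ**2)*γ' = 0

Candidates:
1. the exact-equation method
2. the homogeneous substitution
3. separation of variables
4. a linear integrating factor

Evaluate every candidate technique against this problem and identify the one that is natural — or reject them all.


Method: the exact-equation method — the cross partial derivatives of 2*γ**3*λ + 1 and 3*γ**2*λ**2 agree, so the left side is the total differential of one potential in λ and γ.
- the exact-equation method: yes — fits the structure here.
- the homogeneous substitution — the slope does not depend on the ratio of the variables alone.
- separation of variables: no algebra isolates the independent variable on one side and the unknown on the other.
- a linear integrating factor — the unknown enters nonlinearly (through a power, a denominator, or a transcendental function), which the linear integrating-factor recipe cannot absorb as-is — any repair would come from a preliminary substitution, not the factor.


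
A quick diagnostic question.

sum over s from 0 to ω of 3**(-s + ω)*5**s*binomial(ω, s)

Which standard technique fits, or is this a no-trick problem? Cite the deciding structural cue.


Diagnosis: the binomial theorem — binomial(ω, s) weighting matched powers of 5 and 3 is the expanded form of (5 + 3)^ω — fold it back up.


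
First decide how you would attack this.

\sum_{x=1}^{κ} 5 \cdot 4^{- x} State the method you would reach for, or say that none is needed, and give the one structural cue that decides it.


Technique: the geometric series formula — consecutive terms stand in a fixed index-free ratio — the geometric sum formula closes it.


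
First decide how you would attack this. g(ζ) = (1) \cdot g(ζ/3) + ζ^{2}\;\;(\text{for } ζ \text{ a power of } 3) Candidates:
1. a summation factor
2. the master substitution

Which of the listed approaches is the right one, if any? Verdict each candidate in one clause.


Technique: the master substitution — treat m = log base 3 of ζ as the new clock: one recursion step advances m by one while ζ scales by 3.
- a summation factor — a divided-index call is outside the fixed-shift first-order family a summation factor normalizes.
- the master substitution — yes — fits the structure here.


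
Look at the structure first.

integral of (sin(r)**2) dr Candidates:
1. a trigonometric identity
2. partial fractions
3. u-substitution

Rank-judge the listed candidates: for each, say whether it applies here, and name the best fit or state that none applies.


Best approach: a trigonometric identity — sin(r)**2 calls for power reduction: rewrite via double angles before any antiderivative is attempted.
- a trigonometric identity: a fit — the right tool for this form.
- partial fractions: there is no rational-function structure to decompose.
- u-substitution — no subexpression of the integrand serves as a whole-integral substitution inner — individual terms may offer their own, but none carries its derivative as a factor of the full integrand; a working change of variable would have to be constructed from outside the expression.


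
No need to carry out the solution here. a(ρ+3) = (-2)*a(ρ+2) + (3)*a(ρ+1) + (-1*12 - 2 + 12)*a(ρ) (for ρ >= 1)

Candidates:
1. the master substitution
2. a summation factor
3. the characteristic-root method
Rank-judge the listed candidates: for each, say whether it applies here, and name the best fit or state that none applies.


Verdict: the characteristic-root method — this is the constant-coefficient homogeneous case — the whole solution in ρ reduces to a polynomial's roots.
- the master substitution — this is shift-type recursion, outside the divide-and-conquer template.
- a summation factor: a summation factor telescopes one-step recursions; this one carries higher-order memory.
- the characteristic-root method — yes, a natural case for it.


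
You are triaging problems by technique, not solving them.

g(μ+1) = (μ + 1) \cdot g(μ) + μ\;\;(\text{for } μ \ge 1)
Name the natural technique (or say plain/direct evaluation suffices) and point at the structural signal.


Verdict: a summation factor — rescale the sequence by the product of the weights μ + 1 so far — the recurrence collapses to a plain running sum.


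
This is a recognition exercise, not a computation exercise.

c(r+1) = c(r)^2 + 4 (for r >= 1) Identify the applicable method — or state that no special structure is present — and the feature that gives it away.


Diagnosis: no special technique — the map from one term to the next is curved, not linear, so linear closed-form machinery does not attach.


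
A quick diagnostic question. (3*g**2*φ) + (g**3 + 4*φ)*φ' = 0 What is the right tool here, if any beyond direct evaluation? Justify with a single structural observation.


Verdict: the exact-equation method — this form is already the differential of something: the matching mixed partials of 3*g**2*φ and g**3 + 4*φ prove it.


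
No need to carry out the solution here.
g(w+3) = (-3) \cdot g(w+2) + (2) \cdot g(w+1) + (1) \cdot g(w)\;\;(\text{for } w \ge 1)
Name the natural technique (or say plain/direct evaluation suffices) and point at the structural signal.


Best approach: the characteristic-root method — every coefficient is a fixed number and the forcing is zero — substitute r^w and read off the root equation.


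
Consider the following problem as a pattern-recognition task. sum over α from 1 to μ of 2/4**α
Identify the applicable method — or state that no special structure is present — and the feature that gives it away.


Best approach: the geometric series formula — consecutive terms stand in a fixed index-free ratio — the geometric sum formula closes it.


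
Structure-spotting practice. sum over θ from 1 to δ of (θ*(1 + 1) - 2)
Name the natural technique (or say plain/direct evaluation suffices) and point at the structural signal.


Method: no special technique — recognize the absence of structure: constant-multiple powers of θ summed plainly, no special method required.


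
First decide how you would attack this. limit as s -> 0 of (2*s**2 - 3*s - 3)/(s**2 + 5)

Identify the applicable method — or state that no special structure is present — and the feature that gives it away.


Method: no special technique — the expression is continuous at the evaluation point — substitute directly; no indeterminate form appears.


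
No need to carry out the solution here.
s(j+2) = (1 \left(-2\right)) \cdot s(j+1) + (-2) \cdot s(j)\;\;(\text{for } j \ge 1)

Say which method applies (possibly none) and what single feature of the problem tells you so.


Verdict: the characteristic-root method — every coefficient is a fixed number and the forcing is zero — substitute r^j and read off the root equation.


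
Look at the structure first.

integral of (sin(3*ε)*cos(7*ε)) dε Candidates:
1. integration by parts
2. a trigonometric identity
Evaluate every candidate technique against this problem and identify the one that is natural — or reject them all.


Diagnosis: a trigonometric identity — split sin(3*ε)*cos(7*ε) with the angle-addition identities: the resulting sum integrates term by term.
- integration by parts — not the fit here: there is no polynomial factor to ladder down — parts can still close the trigonometric product by recursion, though the identity rewrite is the direct route.
- a trigonometric identity — applies; the problem has the shape this method handles.


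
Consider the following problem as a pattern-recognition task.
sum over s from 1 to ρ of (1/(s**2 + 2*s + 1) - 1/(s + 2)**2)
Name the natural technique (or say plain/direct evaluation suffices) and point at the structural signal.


Verdict: telescoping — difference-of-shifts structure (each term adds 1/(s**2 + 2*s + 1), then subtracts its one-index-advanced value, which the following term adds back) leaves only the first and last pieces standing.


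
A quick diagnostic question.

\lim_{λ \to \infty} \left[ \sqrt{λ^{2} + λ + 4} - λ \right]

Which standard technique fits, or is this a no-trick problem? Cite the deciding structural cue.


Technique: conjugate multiplication — neither \sqrt{λ^{2} + λ + 4} nor λ converges alone, so rewrite their difference as a conjugate-rationalized quotient first.


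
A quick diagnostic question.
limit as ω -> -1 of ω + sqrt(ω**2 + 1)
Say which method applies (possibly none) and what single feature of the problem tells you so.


Technique: no special technique — no zero denominators, no indeterminate clash at -1 — substitute and read off the value.


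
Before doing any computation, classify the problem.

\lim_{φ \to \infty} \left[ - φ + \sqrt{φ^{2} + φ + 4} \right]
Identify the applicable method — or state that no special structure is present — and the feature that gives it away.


Diagnosis: conjugate multiplication — this difference gives up after one conjugate multiplication — the radical structure cancels against its conjugate.


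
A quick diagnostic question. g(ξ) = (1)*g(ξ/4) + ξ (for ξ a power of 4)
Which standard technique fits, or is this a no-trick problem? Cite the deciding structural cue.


Diagnosis: the master substitution — treat m = log base 4 of ξ as the new clock: one recursion step advances m by one while ξ scales by 4.


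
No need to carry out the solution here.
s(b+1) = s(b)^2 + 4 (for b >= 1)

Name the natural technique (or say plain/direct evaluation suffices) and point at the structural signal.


Technique: no special technique — the recurrence is nonlinear in the sequence terms; no linear-recurrence method fits it as written — one iterates or studies it directly.


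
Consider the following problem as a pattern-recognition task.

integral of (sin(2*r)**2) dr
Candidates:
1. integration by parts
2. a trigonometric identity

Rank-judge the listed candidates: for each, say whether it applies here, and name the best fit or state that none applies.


Technique: a trigonometric identity — the even trigonometric power sin(2*r)**2 reduces by a double-angle identity before any integration is attempted.
- integration by parts — not the natural route: no polynomial-kernel product appears — a recursive parts reduction of the trigonometric product exists, but the identity rewrite is direct.
- a trigonometric identity: applicable, and directly so.


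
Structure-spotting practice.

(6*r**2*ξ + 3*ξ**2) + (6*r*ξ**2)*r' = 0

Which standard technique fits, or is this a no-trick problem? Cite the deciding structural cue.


Method: the exact-equation method — d/dr of 6*r**2*ξ + 3*ξ**2 equals d/dξ of 6*r*ξ**2: the form is a total differential of one potential — integrate it exactly.


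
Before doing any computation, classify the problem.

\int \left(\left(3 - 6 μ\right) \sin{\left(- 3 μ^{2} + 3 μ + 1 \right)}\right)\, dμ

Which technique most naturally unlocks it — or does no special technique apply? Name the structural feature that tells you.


Verdict: u-substitution — set u = - 3 μ^{2} + 3 μ + 1: a constant multiple of its derivative, namely 3 - 6 μ, is present as a factor once the integrand is collected, so the du is sitting there waiting.


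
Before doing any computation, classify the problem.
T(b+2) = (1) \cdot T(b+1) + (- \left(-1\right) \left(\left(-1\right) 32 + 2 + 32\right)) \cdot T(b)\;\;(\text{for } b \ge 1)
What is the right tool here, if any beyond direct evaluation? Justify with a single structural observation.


Technique: the characteristic-root method — the recurrence treats every index alike (constant coefficients, no forcing) — precisely the regime where r^b trials close it.


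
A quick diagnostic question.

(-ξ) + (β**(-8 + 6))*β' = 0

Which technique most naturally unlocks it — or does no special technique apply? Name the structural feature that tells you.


Diagnosis: separation of variables — separating collects all β-dependence with the derivative and leaves all ξ-dependence opposite: variables separate. The cross-partial test also passes here (vacuously, each side single-variable); the potential-function route would work, separation is simply more immediate.


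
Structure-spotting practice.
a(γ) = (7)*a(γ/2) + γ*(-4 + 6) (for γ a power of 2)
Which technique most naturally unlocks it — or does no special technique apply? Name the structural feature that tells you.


Verdict: the master substitution — recursion at γ/2 is multiplicative in the index; logarithmic reindexing via γ = 2^m linearizes it.


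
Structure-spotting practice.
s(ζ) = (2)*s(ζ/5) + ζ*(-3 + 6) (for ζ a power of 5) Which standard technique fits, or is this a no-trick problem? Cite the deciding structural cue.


Verdict: the master substitution — index division is the fingerprint: ζ/5 in the recursive call means substitute ζ = 5^m.


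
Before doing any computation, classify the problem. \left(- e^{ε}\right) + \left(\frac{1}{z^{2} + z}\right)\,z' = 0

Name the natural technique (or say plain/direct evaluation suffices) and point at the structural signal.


Technique: separation of variables — a product of single-variable factors, e^{ε} and z^{2} + z — the textbook separable form. A Bernoulli substitution applies to this equation as given; separation takes the same equation in its displayed form.


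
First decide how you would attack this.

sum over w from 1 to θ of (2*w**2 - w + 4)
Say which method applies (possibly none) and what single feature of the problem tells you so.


Best approach: no special technique — every summand is a constant multiple of a power of w — apply the standard power-sum identities one degree at a time.


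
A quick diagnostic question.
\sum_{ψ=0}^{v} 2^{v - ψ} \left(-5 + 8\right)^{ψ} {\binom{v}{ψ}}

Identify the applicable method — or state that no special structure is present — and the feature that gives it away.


Verdict: the binomial theorem — the summand is term ψ of a binomial expansion in (-5 + 8) and 2; the whole sum is a single power.


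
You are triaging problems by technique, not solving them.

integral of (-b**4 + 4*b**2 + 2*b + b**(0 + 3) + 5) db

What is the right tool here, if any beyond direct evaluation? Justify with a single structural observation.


Verdict: no special technique — every term is a constant multiple of a power of b; term-wise power-rule integration needs no preliminary transformation.


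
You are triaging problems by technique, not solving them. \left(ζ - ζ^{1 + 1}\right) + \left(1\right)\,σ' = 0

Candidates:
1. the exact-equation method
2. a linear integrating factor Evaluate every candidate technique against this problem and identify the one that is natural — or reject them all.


Method: no special technique — the slope is a function of ζ alone, so integrate both sides directly.
- the exact-equation method: the unknown never enters the equation — exactness holds emptily, with nothing for the method to add.
- a linear integrating factor — the linear template holds only trivially here (the unknown is absent, so the coefficient is zero) — the method is not the natural label.


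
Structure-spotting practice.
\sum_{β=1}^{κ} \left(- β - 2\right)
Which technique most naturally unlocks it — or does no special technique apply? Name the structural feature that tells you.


Technique: no special technique — no ratio, no shift structure, no binomial pattern: sum the constant-multiple powers of β with known formulas.


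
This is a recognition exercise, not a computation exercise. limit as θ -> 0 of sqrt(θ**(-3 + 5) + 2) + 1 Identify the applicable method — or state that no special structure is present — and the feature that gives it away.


Verdict: no special technique — no vanishing denominator and no indeterminate clash at the point — evaluation is immediate.


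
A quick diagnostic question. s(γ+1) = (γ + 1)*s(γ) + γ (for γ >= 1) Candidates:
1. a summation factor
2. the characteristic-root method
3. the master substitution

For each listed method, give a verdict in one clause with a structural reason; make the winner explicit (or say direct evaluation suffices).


Best approach: a summation factor — it is first-order linear but the coefficient γ + 1 depends on the index, so multiply through by a summation factor to telescope it.
- a summation factor — a fit — the right tool for this form.
- the characteristic-root method: the coefficients vary with the index, breaking the constant-coefficient structure the method needs.
- the master substitution — there is no divide-the-index recursive argument.


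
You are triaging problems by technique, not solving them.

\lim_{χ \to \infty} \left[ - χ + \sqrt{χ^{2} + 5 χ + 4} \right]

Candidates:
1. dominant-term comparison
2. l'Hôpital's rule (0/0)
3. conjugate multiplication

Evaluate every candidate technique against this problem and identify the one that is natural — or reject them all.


Method: conjugate multiplication — \sqrt{χ^{2} + 5 χ + 4} and χ both blow up, but their difference is tame once the conjugate rationalizes it.
- dominant-term comparison — leading-power comparison does not apply to this form.
- l'Hôpital's rule (0/0): the expression is a difference driving to ∞ − ∞, not a 0/0 quotient — there is no ratio for the rule to differentiate.
- conjugate multiplication — a fit — the right tool for this form.


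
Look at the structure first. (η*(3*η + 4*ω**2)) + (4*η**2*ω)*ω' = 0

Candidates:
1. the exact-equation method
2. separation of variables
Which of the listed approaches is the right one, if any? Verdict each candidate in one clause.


Method: the exact-equation method — equality of cross partials is the green light — assemble the potential function term by term.
- the exact-equation method: applicable, and directly so.
- separation of variables — the two dependences are entangled, not a clean product of one-variable pieces.


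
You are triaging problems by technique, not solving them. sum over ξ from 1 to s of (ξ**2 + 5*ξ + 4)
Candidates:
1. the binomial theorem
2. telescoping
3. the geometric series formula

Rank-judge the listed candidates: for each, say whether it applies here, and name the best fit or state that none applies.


Technique: no special technique — no ratio, no shift structure, no binomial pattern: sum the constant-multiple powers of ξ with known formulas.
- the binomial theorem — no binomial coefficients pair up with complementary powers here.
- telescoping — the summand is not presented as a shifted difference — a telescoping rewrite may exist, but the displayed structure does not offer one.
- the geometric series formula — there is no constant term-to-term ratio.


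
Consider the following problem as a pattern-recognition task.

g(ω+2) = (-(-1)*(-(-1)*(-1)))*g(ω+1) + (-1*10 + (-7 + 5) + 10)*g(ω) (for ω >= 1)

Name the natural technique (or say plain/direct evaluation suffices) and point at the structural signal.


Method: the characteristic-root method — the recurrence is linear and homogeneous with constant coefficients, so the ansatz r^ω turns it into a polynomial equation for r.


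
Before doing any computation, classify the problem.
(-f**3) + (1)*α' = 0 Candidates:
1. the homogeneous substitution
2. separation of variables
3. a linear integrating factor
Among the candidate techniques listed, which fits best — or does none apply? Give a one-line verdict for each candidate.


Verdict: no special technique — solved for the derivative, α never appears on the right — this is a direct integration in f, not a differential-equations problem at heart.
- the homogeneous substitution — the slope is not a function of the ratio of the variables alone.
- separation of variables — any separation here is vacuous (nothing depends on the unknown); direct integration is the honest label.
- a linear integrating factor — the linear template holds only trivially here (the unknown is absent, so the coefficient is zero) — the method is not the natural label.


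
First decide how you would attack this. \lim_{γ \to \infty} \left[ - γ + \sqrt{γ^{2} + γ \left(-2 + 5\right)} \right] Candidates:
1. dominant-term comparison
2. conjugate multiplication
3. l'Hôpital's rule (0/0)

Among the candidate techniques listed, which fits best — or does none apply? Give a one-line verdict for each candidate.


Method: conjugate multiplication — divergence minus divergence hides a finite answer — expose it by pairing \sqrt{γ^{2} + γ \left(-2 + 5\right)} - γ with its conjugate.
- dominant-term comparison: no ranking of term growth rates resolves the limit here.
- conjugate multiplication — applies; the problem has the shape this method handles.
- l'Hôpital's rule (0/0) — the expression is a difference driving to ∞ − ∞, not a 0/0 quotient — there is no ratio for the rule to differentiate.


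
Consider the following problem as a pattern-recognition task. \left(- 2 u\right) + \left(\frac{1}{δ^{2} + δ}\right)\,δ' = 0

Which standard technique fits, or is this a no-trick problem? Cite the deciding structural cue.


Best approach: separation of variables — one side of the product carries the independent variable, the other the unknown — the textbook separation shape. Rearranged, this also fits the Bernoulli template directly; separation reads the product structure as given.


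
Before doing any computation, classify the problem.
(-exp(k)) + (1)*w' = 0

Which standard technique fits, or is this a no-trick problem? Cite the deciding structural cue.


Method: no special technique — with w absent the equation is not coupled at all: direct integration in k.


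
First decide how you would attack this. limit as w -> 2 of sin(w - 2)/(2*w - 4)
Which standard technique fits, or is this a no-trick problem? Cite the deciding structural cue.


Technique: l'Hôpital's rule (0/0) — substituting 2 gives 0 over 0; differentiate top and bottom once and re-evaluate. A local series expansion at the point resolves it as well; the rule is the packaged version of that step.


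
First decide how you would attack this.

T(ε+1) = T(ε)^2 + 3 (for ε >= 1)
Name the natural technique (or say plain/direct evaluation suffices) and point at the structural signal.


Verdict: no special technique — the unknown sequence enters the update nonlinearly, so no linear method fits the recurrence as written — direct iteration remains.


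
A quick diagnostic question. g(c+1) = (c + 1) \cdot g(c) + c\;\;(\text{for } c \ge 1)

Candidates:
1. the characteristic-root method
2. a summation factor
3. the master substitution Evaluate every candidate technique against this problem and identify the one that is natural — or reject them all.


Method: a summation factor — normalize by the running product of c + 1: the left side becomes a difference, and differences sum.
- the characteristic-root method: an index-dependent weight blocks the pure exponential ansatz.
- a summation factor — applicable, and directly so.
- the master substitution: the recursion shifts the index rather than dividing it.


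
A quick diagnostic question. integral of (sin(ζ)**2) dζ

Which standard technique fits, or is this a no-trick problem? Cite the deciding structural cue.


Best approach: a trigonometric identity — sin(ζ)**2 calls for power reduction: rewrite via double angles before any antiderivative is attempted.


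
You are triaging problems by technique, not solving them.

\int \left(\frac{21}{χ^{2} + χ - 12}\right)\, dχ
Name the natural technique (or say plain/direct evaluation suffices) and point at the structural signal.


Technique: partial fractions — once χ^{2} + χ - 12 is factored, each root contributes a simple-fraction term; integrate them one at a time.


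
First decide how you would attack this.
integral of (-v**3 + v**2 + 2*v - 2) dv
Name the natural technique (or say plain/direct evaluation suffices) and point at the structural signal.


Verdict: no special technique — nothing composite, nothing rational, nothing trigonometric — each constant-multiple power of v integrates by the power rule alone.


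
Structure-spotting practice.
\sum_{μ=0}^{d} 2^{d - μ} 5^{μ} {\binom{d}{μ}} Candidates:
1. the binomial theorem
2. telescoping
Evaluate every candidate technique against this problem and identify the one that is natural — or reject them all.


Best approach: the binomial theorem — the summand is term μ of a binomial expansion in 5 and 2; the whole sum is a single power.
- the binomial theorem: a fit — the right tool for this form.
- telescoping: in the displayed form, no term reappears at a neighboring index to cancel against.


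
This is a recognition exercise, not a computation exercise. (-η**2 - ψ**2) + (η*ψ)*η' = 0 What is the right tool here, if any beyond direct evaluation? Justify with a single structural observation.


Technique: the homogeneous substitution — solved for the derivative, the right side is unchanged under scaling ψ and η together — it depends only on the ratio η/ψ, so substitute a single ratio variable. A Bernoulli substitution is a fair alternative on this equation directly; the homogeneous reading takes it as given.


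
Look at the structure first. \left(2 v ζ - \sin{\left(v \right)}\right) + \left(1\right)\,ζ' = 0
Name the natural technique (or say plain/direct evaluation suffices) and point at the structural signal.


Best approach: a linear integrating factor — the unknown enters only to the first power against a nonzero forcing term — the integrating-factor template applies directly.


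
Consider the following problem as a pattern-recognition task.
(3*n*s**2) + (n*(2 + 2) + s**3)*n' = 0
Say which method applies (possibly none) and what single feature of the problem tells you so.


Verdict: the exact-equation method — because the two cross partials coincide, the form is conservative as written — recover its potential in (s, n).


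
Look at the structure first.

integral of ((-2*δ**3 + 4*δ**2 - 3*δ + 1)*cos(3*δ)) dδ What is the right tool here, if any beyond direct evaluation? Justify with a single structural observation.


Best approach: integration by parts — differentiate -2*δ**3 + 4*δ**2 - 3*δ + 1, integrate cos(3*δ): each pass lowers the polynomial degree, so parts terminates.


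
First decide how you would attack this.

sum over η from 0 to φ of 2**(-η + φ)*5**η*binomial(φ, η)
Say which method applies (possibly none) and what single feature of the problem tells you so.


Diagnosis: the binomial theorem — terms weighting binomial(φ, η) against matched powers of 5 and 2 reassemble into (5 + 2)^φ by the binomial theorem.


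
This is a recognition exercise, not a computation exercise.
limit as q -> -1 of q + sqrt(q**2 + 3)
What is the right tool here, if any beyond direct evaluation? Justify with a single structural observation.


Method: no special technique — the expression is continuous at the evaluation point — substitute directly; no indeterminate form appears.


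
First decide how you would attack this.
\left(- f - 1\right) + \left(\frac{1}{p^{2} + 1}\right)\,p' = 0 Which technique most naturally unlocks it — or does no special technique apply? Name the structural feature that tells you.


Technique: separation of variables — one side of the product carries the independent variable, the other the unknown — the textbook separation shape. The equation is exact as it stands too — a potential function exists — though separation reads the split structure directly.


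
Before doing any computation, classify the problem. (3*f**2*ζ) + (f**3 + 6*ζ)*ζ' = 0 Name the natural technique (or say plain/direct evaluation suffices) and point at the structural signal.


Diagnosis: the exact-equation method — check exactness first: here it holds (3*f**2*ζ, f**3 + 6*ζ have matching cross partials), so no integrating factor is needed.


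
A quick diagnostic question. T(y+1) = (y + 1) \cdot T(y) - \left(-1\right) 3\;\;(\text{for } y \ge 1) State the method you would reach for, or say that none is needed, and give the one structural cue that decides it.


Technique: a summation factor — rescale the sequence by the product of the weights y + 1 so far — the recurrence collapses to a plain running sum.


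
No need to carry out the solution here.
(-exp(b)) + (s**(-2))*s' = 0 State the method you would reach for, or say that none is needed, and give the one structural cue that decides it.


Diagnosis: separation of variables — all dependence on the two variables factors apart, the defining separable shape. One could also solve this as an exact equation; with each coefficient in its own variable, separating is the same work with fewer steps.


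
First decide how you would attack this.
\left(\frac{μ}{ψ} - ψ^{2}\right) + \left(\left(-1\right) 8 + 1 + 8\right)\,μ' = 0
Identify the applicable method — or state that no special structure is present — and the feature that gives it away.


Method: a linear integrating factor — linear in the unknown with genuine forcing: multiply through by the exponential of the integrated coefficient and the left side closes into one derivative.


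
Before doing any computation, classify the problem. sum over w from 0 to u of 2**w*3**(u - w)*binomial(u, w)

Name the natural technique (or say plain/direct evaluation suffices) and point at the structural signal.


Diagnosis: the binomial theorem — binomial coefficients against complementary powers of 2 and 3: recognize the binomial expansion and resum.


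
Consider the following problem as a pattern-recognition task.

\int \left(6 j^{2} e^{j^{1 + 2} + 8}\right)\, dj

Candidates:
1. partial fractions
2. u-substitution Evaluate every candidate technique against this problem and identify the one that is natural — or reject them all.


Method: u-substitution — collected, the integrand has one factor that is, up to a constant, the derivative of an inner expression the rest depends on — substitute for that inner expression.
- partial fractions: there is no rational-function structure to decompose.
- u-substitution — a fit — the right tool for this form.


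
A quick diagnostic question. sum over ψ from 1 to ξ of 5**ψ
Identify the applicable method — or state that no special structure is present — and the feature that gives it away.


Method: the geometric series formula — the ratio of consecutive terms is the constant 5, independent of the index — a geometric sum.


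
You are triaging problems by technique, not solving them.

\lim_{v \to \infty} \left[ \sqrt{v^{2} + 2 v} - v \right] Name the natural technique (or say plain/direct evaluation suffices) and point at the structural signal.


Method: conjugate multiplication — two divergent pieces with a minus sign between them and a radical in the mix: rationalize \sqrt{v^{2} + 2 v} - v before any limit law applies.


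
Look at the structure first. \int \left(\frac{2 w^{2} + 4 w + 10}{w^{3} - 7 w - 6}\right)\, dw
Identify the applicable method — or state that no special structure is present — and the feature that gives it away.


Diagnosis: partial fractions — with w^{3} - 7 w - 6 factorable and the degree on top strictly smaller, simple-fraction decomposition is immediate.


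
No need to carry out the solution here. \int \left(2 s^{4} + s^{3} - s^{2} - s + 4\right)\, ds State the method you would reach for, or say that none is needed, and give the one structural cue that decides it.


Method: no special technique — nothing composite, nothing rational, nothing trigonometric — each constant-multiple power of s integrates by the power rule alone.
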